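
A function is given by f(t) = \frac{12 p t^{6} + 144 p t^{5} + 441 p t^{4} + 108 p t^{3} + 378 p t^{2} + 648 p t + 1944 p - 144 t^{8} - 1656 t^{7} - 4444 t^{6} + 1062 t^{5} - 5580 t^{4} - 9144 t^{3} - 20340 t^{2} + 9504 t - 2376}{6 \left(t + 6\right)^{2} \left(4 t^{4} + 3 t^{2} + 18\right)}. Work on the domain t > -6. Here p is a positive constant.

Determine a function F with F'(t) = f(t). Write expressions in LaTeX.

Differentiate the proposed F(t) back; it has to land on f(t) exactly.
Check: d/dt[\frac{p t}{2} - 2 t^{3} + \frac{3 t^{2}}{2} - \frac{2 t}{3} - \log{\left(\frac{2 t^{4}}{3} + \frac{t^{2}}{2} + 3 \right)} - \frac{2}{t + 6}] = \frac{12 p t^{6} + 144 p t^{5} + 441 p t^{4} + 108 p t^{3} + 378 p t^{2} + 648 p t + 1944 p - 144 t^{8} - 1656 t^{7} - 4444 t^{6} + 1062 t^{5} - 5580 t^{4} - 9144 t^{3} - 20340 t^{2} + 9504 t - 2376}{24 t^{6} + 288 t^{5} + 882 t^{4} + 216 t^{3} + 756 t^{2} + 1296 t + 3888}, which equals f(t).

An antiderivative is F(t) = \frac{p t}{2} - 2 t^{3} + \frac{3 t^{2}}{2} - \frac{2 t}{3} - \log{\left(\frac{2 t^{4}}{3} + \frac{t^{2}}{2} + 3 \right)} - \frac{2}{t + 6}.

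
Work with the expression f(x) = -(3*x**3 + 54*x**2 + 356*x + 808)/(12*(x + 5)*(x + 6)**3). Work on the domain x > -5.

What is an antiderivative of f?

Recover f(x) by differentiating a candidate F(x); any mismatch rules it out.
Check: d/dx[(-3*x**2*log(x + 5) - 36*x*log(x + 5) - 108*log(x + 5) + 16)/(12*x**2 + 144*x + 432)] = (-3*x**3 - 54*x**2 - 356*x - 808)/(12*x**4 + 276*x**3 + 2376*x**2 + 9072*x + 12960), which equals f(x).

An antiderivative is F(x) = (-3*x**2*log(x + 5) - 36*x*log(x + 5) - 108*log(x + 5) + 16)/(12*x**2 + 144*x + 432).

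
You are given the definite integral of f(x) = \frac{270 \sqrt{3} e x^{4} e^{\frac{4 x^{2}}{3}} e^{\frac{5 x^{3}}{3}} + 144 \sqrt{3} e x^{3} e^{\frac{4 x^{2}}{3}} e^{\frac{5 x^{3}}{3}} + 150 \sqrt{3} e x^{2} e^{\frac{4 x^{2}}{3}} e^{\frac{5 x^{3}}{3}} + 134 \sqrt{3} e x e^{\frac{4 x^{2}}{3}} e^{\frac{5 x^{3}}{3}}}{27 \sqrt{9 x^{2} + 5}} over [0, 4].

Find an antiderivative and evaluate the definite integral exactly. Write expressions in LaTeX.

Antiderivative: F(x) = \frac{2 \sqrt{3} e \sqrt{9 x^{2} + 5} e^{\frac{4 x^{2}}{3}} e^{\frac{5 x^{3}}{3}}}{9}; value = - \frac{2 \sqrt{15} e}{9} + \frac{2 \sqrt{447} e^{129}}{9}

Recognize the product-rule pattern: f = u'v + uv' with u = \frac{2 \sqrt{3 x^{2} + \frac{5}{3}}}{3}, v = e^{\frac{5 x^{3}}{3} + \frac{4 x^{2}}{3} + 1}, so integration by parts undoes it.
F(x) = \frac{2 \sqrt{3} e \sqrt{9 x^{2} + 5} e^{\frac{4 x^{2}}{3}} e^{\frac{5 x^{3}}{3}}}{9} is an antiderivative of f.
Check: d/dx[\frac{2 \sqrt{3} e \sqrt{9 x^{2} + 5} e^{\frac{4 x^{2}}{3}} e^{\frac{5 x^{3}}{3}}}{9}] = \frac{270 \sqrt{3} e x^{4} e^{\frac{4 x^{2}}{3}} e^{\frac{5 x^{3}}{3}} + 144 \sqrt{3} e x^{3} e^{\frac{4 x^{2}}{3}} e^{\frac{5 x^{3}}{3}} + 150 \sqrt{3} e x^{2} e^{\frac{4 x^{2}}{3}} e^{\frac{5 x^{3}}{3}} + 134 \sqrt{3} e x e^{\frac{4 x^{2}}{3}} e^{\frac{5 x^{3}}{3}}}{27 \sqrt{9 x^{2} + 5}} = f(x).
F(4) = \frac{2 \sqrt{447} e^{129}}{9}; F(0) = \frac{2 \sqrt{15} e}{9}.
Integral = F(4) - F(0) = - \frac{2 \sqrt{15} e}{9} + \frac{2 \sqrt{447} e^{129}}{9}.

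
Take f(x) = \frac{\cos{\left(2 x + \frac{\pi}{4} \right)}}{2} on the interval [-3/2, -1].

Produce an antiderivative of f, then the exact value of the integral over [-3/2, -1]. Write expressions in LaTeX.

Differentiate the proposed F(x) back; it has to land on f(x) exactly.
F(x) = \frac{\sin{\left(2 x + \frac{\pi}{4} \right)}}{4} is an antiderivative of f.
Check: d/dx[\frac{\sin{\left(2 x + \frac{\pi}{4} \right)}}{4}] = \frac{\cos{\left(2 x + \frac{\pi}{4} \right)}}{2} = f(x).
F(-1) = \frac{\cos{\left(\frac{\pi}{4} + 2 \right)}}{4}; F(-3/2) = \frac{\cos{\left(\frac{\pi}{4} + 3 \right)}}{4}.
Integral = F(-1) - F(-3/2) = \frac{\cos{\left(\frac{\pi}{4} + 2 \right)}}{4} - \frac{\cos{\left(\frac{\pi}{4} + 3 \right)}}{4}.

Antiderivative: F(x) = \frac{\sin{\left(2 x + \frac{\pi}{4} \right)}}{4}; value = \frac{\cos{\left(\frac{\pi}{4} + 2 \right)}}{4} - \frac{\cos{\left(\frac{\pi}{4} + 3 \right)}}{4}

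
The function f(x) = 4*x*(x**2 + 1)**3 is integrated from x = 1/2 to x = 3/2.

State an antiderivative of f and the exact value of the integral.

f matches the chain-rule pattern g'(h)*h' with inner function h(x) = -x**2 - 1; substituting u = h(x) collapses the integral.
F(x) = (x**2 + 1)**4/2 is an antiderivative of f.
Check: d/dx[(x**2 + 1)**4/2] = 4*x**7 + 12*x**5 + 12*x**3 + 4*x, which equals f(x).
F(3/2) = 28561/512; F(1/2) = 625/512.
Integral = F(3/2) - F(1/2) = 873/16.

Antiderivative: F(x) = (x**2 + 1)**4/2; value = 873/16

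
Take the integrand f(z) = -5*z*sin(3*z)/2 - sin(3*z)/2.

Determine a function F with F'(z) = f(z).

An antiderivative is F(z) = (15*z*cos(3*z) - 5*sin(3*z) + 3*cos(3*z))/18.

The integrand splits into summands that can be handled one at a time.
Check: d/dz[(15*z*cos(3*z) - 5*sin(3*z) + 3*cos(3*z))/18] = -5*z*sin(3*z)/2 - sin(3*z)/2 = f(z).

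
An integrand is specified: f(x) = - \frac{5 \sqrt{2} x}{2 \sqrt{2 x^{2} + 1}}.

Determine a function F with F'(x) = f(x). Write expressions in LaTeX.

f matches the chain-rule pattern g'(h)*h' with inner function h(x) = x^{2} + \frac{1}{2}; substituting u = h(x) collapses the integral.
Check: d/dx[- \frac{5 \sqrt{x^{2} + \frac{1}{2}}}{2}] = - \frac{5 \sqrt{2} x}{2 \sqrt{2 x^{2} + 1}} = f(x).

An antiderivative is F(x) = - \frac{5 \sqrt{x^{2} + \frac{1}{2}}}{2}.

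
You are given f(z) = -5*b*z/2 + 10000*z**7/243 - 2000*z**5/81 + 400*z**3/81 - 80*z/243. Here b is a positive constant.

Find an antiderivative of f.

Integrate term by term and add the pieces.
Check: d/dz[(-1215*b*z**2 + 5000*z**8 - 4000*z**6 + 1200*z**4 - 160*z**2 + 8)/972] = -5*b*z/2 + 10000*z**7/243 - 2000*z**5/81 + 400*z**3/81 - 80*z/243 = f(z).

An antiderivative is F(z) = (-1215*b*z**2 + 5000*z**8 - 4000*z**6 + 1200*z**4 - 160*z**2 + 8)/972.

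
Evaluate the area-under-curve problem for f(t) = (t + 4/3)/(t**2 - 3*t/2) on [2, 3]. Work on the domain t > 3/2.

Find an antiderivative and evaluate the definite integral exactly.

The denominator factors as 3*t*(2*t - 3); partial fractions split f into directly integrable pieces: 34/(9*(2*t - 3)) - 8/(9*t).
F(t) = -8*log(t)/9 + 17*log(t - 3/2)/9 is an antiderivative of f.
Check: d/dt[-8*log(t)/9 + 17*log(t - 3/2)/9] = (6*t + 8)/(6*t**2 - 9*t), which equals f(t).
F(3) = -8*log(3)/9 + 17*log(3/2)/9; F(2) = -25*log(2)/9.
Integral = F(3) - F(2) = -8*log(3)/9 + 17*log(3/2)/9 + 25*log(2)/9.

Antiderivative: F(t) = -8*log(t)/9 + 17*log(t - 3/2)/9; value = -8*log(3)/9 + 17*log(3/2)/9 + 25*log(2)/9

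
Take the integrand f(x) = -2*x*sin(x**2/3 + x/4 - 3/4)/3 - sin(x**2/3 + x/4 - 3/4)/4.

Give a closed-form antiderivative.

The substitution u = x**2/3 + x/4 - 3/4 works: f is exactly (dF/du)*(du/dx) for that inner function.
Check: d/dx[cos(x**2/3 + x/4 - 3/4)] = -2*x*sin(x**2/3 + x/4 - 3/4)/3 - sin(x**2/3 + x/4 - 3/4)/4 = f(x).

An antiderivative is F(x) = cos(x**2/3 + x/4 - 3/4).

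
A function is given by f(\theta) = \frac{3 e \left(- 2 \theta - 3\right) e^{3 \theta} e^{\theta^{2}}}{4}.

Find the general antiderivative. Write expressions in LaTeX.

F(\theta) = - \frac{3 e e^{3 \theta} e^{\theta^{2}}}{4} + C

The substitution u = \theta^{2} + 3 \theta + 1 works: f is exactly (dF/du)*(du/d\theta) for that inner function.
Check: d/d\theta[- \frac{3 e e^{3 \theta} e^{\theta^{2}}}{4}] = - \frac{3 e \theta e^{3 \theta} e^{\theta^{2}}}{2} - \frac{9 e e^{3 \theta} e^{\theta^{2}}}{4}, which equals f(\theta).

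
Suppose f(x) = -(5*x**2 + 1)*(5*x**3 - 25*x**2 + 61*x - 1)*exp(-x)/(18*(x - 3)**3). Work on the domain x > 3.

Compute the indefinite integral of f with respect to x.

F(x) = (5*x**2/3 + 1/3)**2*exp(-x)/(2*(x - 3)**2) + C

A candidate is checked by its d/dx: the result must match f(x).
Check: d/dx[(5*x**2/3 + 1/3)**2*exp(-x)/(2*(x - 3)**2)] = (-25*x**5 + 125*x**4 - 310*x**3 + 30*x**2 - 61*x + 1)/(18*x**3*exp(x) - 162*x**2*exp(x) + 486*x*exp(x) - 486*exp(x)), which equals f(x).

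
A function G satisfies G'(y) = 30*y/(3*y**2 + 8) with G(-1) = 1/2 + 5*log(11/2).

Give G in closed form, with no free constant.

The substitution u = 3*y**2/2 + 4 works: G'(y) is exactly (dG/du)*(du/dy) for that inner function.
A general antiderivative is 5*log(3*y**2/2 + 4) + C.
The condition gives C = 1/2 + 5*log(11/2) - (5*log(11/2)) = 1/2.
So G(y) = 5*log(3*y**2/2 + 4) + 1/2.
Check: d/dy[5*log(3*y**2/2 + 4) + 1/2] = 30*y/(3*y**2 + 8) = G'(y).

G(y) = 5*log(3*y**2/2 + 4) + 1/2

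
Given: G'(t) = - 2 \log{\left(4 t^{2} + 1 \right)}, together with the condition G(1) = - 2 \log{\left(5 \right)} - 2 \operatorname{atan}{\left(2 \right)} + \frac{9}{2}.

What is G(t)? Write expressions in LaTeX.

G(t) = - 2 t \log{\left(4 t^{2} + 1 \right)} + 4 t - 2 \operatorname{atan}{\left(2 t \right)} + \frac{1}{2}

Check a candidate G(t) by differentiating: d/dt[G] must match the given G'(t).
A general antiderivative is - 2 t \log{\left(4 t^{2} + 1 \right)} + 4 t - 2 \operatorname{atan}{\left(2 t \right)} + C.
The condition gives C = - 2 \log{\left(5 \right)} - 2 \operatorname{atan}{\left(2 \right)} + \frac{9}{2} - (- 2 \log{\left(5 \right)} - 2 \operatorname{atan}{\left(2 \right)} + 4) = \frac{1}{2}.
So G(t) = - 2 t \log{\left(4 t^{2} + 1 \right)} + 4 t - 2 \operatorname{atan}{\left(2 t \right)} + \frac{1}{2}.
Check: d/dt[- 2 t \log{\left(4 t^{2} + 1 \right)} + 4 t - 2 \operatorname{atan}{\left(2 t \right)} + \frac{1}{2}] = - 2 \log{\left(4 t^{2} + 1 \right)} = G'(t).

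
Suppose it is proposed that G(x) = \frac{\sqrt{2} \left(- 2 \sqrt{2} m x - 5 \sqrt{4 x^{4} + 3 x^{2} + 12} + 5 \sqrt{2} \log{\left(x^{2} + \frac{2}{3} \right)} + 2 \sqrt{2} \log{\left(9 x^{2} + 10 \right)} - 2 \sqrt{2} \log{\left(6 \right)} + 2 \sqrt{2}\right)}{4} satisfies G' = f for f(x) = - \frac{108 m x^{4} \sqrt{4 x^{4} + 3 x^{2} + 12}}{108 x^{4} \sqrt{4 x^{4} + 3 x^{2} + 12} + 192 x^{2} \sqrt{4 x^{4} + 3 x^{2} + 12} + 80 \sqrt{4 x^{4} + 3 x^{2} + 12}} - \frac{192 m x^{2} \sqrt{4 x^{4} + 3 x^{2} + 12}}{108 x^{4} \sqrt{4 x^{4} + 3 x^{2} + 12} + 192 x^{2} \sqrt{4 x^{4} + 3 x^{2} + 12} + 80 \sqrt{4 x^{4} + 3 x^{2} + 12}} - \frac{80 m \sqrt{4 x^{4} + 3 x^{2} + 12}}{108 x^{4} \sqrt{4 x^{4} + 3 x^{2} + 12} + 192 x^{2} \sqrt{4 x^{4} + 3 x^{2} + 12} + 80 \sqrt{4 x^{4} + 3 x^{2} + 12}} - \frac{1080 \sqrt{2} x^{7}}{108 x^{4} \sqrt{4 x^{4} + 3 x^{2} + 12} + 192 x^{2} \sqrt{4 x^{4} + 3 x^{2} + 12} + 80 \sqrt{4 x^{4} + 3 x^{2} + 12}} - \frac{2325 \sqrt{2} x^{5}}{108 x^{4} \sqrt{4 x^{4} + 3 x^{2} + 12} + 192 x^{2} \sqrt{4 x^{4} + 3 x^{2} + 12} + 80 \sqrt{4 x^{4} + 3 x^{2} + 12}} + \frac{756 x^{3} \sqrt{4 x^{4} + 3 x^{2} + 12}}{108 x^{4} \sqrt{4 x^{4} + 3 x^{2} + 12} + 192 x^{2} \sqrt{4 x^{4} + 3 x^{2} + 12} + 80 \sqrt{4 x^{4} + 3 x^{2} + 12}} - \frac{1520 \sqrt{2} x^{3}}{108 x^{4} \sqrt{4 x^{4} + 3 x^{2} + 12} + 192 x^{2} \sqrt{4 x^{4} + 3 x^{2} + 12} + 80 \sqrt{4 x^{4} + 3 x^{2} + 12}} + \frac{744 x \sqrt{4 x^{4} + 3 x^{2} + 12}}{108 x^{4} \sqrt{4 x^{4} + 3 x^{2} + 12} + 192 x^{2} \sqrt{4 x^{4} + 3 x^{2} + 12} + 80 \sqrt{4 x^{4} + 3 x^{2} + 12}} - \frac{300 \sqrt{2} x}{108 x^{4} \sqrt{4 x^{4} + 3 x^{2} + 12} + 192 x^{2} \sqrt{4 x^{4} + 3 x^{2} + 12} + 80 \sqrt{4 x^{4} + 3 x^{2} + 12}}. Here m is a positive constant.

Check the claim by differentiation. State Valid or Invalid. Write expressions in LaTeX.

d/dx[G] = \frac{- 108 m x^{4} \sqrt{4 x^{4} + 3 x^{2} + 12} - 192 m x^{2} \sqrt{4 x^{4} + 3 x^{2} + 12} - 80 m \sqrt{4 x^{4} + 3 x^{2} + 12} - 1080 \sqrt{2} x^{7} - 2325 \sqrt{2} x^{5} + 756 x^{3} \sqrt{4 x^{4} + 3 x^{2} + 12} - 1520 \sqrt{2} x^{3} + 744 x \sqrt{4 x^{4} + 3 x^{2} + 12} - 300 \sqrt{2} x}{108 x^{4} \sqrt{4 x^{4} + 3 x^{2} + 12} + 192 x^{2} \sqrt{4 x^{4} + 3 x^{2} + 12} + 80 \sqrt{4 x^{4} + 3 x^{2} + 12}}
This equals f(x) exactly, so the claim holds.

Valid - the claim checks out under differentiation.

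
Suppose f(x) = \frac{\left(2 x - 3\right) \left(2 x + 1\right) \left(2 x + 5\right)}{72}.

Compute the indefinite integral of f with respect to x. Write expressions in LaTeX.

The substitution u = \frac{x^{2}}{3} + \frac{x}{3} - \frac{5}{4} works: f is exactly (dF/du)*(du/dx) for that inner function.
Check: d/dx[\frac{x^{4}}{36} + \frac{x^{3}}{18} - \frac{13 x^{2}}{72} - \frac{5 x}{24}] = \frac{x^{3}}{9} + \frac{x^{2}}{6} - \frac{13 x}{36} - \frac{5}{24}, which equals f(x).

F(x) = \frac{x^{4}}{36} + \frac{x^{3}}{18} - \frac{13 x^{2}}{72} - \frac{5 x}{24} + C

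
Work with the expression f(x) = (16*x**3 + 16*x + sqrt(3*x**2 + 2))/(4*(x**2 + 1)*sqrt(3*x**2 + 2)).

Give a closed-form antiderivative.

An antiderivative is F(x) = 4*sqrt(3*x**2 + 2)/3 + atan(x)/4.

For F(x) to be correct the identity F'(x) - f(x) = 0 must hold.
Check: d/dx[4*sqrt(3*x**2 + 2)/3 + atan(x)/4] = (16*x**3 + 16*x + sqrt(3*x**2 + 2))/(4*x**2*sqrt(3*x**2 + 2) + 4*sqrt(3*x**2 + 2)), which equals f(x).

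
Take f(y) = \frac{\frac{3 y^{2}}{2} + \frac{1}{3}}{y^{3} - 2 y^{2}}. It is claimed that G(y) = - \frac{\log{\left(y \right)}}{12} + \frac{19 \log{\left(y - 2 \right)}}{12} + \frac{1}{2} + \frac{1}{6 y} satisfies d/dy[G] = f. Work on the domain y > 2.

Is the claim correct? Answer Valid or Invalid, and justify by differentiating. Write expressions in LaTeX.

d/dy[G] = \frac{9 y^{2} + 2}{6 y^{3} - 12 y^{2}}
This equals f(y) exactly, so the claim holds.

Valid - differentiating G returns exactly f.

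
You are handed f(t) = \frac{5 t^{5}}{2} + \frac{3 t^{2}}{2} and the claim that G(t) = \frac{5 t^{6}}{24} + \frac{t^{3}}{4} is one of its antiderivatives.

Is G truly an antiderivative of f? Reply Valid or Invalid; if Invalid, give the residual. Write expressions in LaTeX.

Invalid: d/dt[G] - f = - \frac{5 t^{5}}{4} - \frac{3 t^{2}}{4}, which is not 0.

d/dt[G] = \frac{5 t^{5}}{4} + \frac{3 t^{2}}{4}
d/dt[G] - f(t) = - \frac{5 t^{5}}{4} - \frac{3 t^{2}}{4} != 0.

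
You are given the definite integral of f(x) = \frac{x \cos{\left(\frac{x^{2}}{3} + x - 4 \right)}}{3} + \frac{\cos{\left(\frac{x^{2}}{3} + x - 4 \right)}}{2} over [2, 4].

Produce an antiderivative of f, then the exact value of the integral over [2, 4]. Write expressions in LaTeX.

f matches the chain-rule pattern g'(h)*h' with inner function h(x) = \frac{x^{2}}{3} + x - 4; substituting u = h(x) collapses the integral.
F(x) = \frac{\sin{\left(\frac{x^{2}}{3} + x - 4 \right)}}{2} is an antiderivative of f.
Check: d/dx[\frac{\sin{\left(\frac{x^{2}}{3} + x - 4 \right)}}{2}] = \frac{x \cos{\left(\frac{x^{2}}{3} + x - 4 \right)}}{3} + \frac{\cos{\left(\frac{x^{2}}{3} + x - 4 \right)}}{2} = f(x).
F(4) = \frac{\sin{\left(\frac{16}{3} \right)}}{2}; F(2) = - \frac{\sin{\left(\frac{2}{3} \right)}}{2}.
Integral = F(4) - F(2) = \frac{\sin{\left(\frac{16}{3} \right)}}{2} + \frac{\sin{\left(\frac{2}{3} \right)}}{2}.

Antiderivative: F(x) = \frac{\sin{\left(\frac{x^{2}}{3} + x - 4 \right)}}{2}; value = \frac{\sin{\left(\frac{16}{3} \right)}}{2} + \frac{\sin{\left(\frac{2}{3} \right)}}{2}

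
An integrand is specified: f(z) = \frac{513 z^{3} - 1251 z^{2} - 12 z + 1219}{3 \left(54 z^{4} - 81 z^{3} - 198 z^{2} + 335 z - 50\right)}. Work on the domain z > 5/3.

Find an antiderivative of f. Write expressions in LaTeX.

An antiderivative is F(z) = \frac{3 \log{\left(3 z - \frac{1}{2} \right)}}{2} + \frac{5 \log{\left(3 z + 6 \right)}}{3} - \frac{1}{9 z - 15}.

Differentiate the proposed F(z) back; it has to land on f(z) exactly.
Check: d/dz[\frac{3 \log{\left(3 z - \frac{1}{2} \right)}}{2} + \frac{5 \log{\left(3 z + 6 \right)}}{3} - \frac{1}{9 z - 15}] = \frac{513 z^{3} - 1251 z^{2} - 12 z + 1219}{162 z^{4} - 243 z^{3} - 594 z^{2} + 1005 z - 150}, which equals f(z).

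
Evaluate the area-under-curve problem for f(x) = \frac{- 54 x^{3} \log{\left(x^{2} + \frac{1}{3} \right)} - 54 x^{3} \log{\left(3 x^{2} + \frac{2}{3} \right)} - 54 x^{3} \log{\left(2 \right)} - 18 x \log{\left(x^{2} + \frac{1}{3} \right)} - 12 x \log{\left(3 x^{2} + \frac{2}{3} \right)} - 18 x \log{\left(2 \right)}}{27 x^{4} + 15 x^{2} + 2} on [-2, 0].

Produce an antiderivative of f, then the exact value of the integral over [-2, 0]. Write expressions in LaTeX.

Antiderivative: F(x) = - \log{\left(2 x^{2} + \frac{2}{3} \right)} \log{\left(3 x^{2} + \frac{2}{3} \right)}; value = - \log{\left(\frac{2}{3} \right)}^{2} + \log{\left(\frac{26}{3} \right)} \log{\left(\frac{38}{3} \right)}

Recognize the product-rule pattern: f = u'v + uv' with u = - \log{\left(2 x^{2} + \frac{2}{3} \right)}, v = \log{\left(3 x^{2} + \frac{2}{3} \right)}, so integration by parts undoes it.
F(x) = - \log{\left(2 x^{2} + \frac{2}{3} \right)} \log{\left(3 x^{2} + \frac{2}{3} \right)} is an antiderivative of f.
Check: d/dx[- \log{\left(2 x^{2} + \frac{2}{3} \right)} \log{\left(3 x^{2} + \frac{2}{3} \right)}] = \frac{- 54 x^{3} \log{\left(x^{2} + \frac{1}{3} \right)} - 54 x^{3} \log{\left(3 x^{2} + \frac{2}{3} \right)} - 54 x^{3} \log{\left(2 \right)} - 18 x \log{\left(x^{2} + \frac{1}{3} \right)} - 12 x \log{\left(3 x^{2} + \frac{2}{3} \right)} - 18 x \log{\left(2 \right)}}{27 x^{4} + 15 x^{2} + 2} = f(x).
F(0) = - \log{\left(\frac{2}{3} \right)}^{2}; F(-2) = - \log{\left(\frac{26}{3} \right)} \log{\left(\frac{38}{3} \right)}.
Integral = F(0) - F(-2) = - \log{\left(\frac{2}{3} \right)}^{2} + \log{\left(\frac{26}{3} \right)} \log{\left(\frac{38}{3} \right)}.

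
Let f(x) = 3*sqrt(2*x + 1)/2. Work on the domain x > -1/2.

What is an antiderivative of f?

A first test for any F(x): its x-derivative must equal f(x) identically.
Check: d/dx[(2*x + 1)**(3/2)/2] = 3*sqrt(2*x + 1)/2 = f(x).

An antiderivative is F(x) = (2*x + 1)**(3/2)/2.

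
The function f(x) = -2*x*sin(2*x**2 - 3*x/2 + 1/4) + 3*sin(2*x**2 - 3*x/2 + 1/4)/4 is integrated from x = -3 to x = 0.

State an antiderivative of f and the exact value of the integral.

f matches the chain-rule pattern g'(h)*h' with inner function h(x) = 2*x**2 - 3*x/2 + 1/4; substituting u = h(x) collapses the integral.
F(x) = cos(2*x**2 - 3*x/2 + 1/4)/2 is an antiderivative of f.
Check: d/dx[cos(2*x**2 - 3*x/2 + 1/4)/2] = -2*x*sin(2*x**2 - 3*x/2 + 1/4) + 3*sin(2*x**2 - 3*x/2 + 1/4)/4 = f(x).
F(0) = cos(1/4)/2; F(-3) = cos(91/4)/2.
Integral = F(0) - F(-3) = -cos(91/4)/2 + cos(1/4)/2.

Antiderivative: F(x) = cos(2*x**2 - 3*x/2 + 1/4)/2; value = -cos(91/4)/2 + cos(1/4)/2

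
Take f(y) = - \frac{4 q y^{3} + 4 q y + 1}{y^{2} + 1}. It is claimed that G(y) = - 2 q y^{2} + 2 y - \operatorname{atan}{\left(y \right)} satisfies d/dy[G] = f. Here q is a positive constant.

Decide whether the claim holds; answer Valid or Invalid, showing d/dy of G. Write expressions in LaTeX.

d/dy[G] = \frac{- 4 q y^{3} - 4 q y + 2 y^{2} + 1}{y^{2} + 1}
d/dy[G] - f(y) = 2 != 0.

Invalid: d/dy[G] - f = 2, which is not 0.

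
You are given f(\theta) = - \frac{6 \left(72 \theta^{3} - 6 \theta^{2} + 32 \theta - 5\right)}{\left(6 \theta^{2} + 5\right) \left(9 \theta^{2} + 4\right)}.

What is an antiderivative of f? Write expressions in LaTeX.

An antiderivative is F(\theta) = - 4 \log{\left(2 \theta^{2} + \frac{5}{3} \right)} + \operatorname{atan}{\left(\frac{3 \theta}{2} \right)}.

An antiderivative F(\theta) passes only if d/d\theta[F] lands on f(\theta) exactly.
Check: d/d\theta[- 4 \log{\left(2 \theta^{2} + \frac{5}{3} \right)} + \operatorname{atan}{\left(\frac{3 \theta}{2} \right)}] = \frac{- 432 \theta^{3} + 36 \theta^{2} - 192 \theta + 30}{54 \theta^{4} + 69 \theta^{2} + 20}, which equals f(\theta).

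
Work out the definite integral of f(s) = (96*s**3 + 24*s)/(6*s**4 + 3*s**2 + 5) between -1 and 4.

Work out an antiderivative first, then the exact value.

Antiderivative: F(s) = 4*log(2*s**4 + s**2 + 5/3); value = -4*log(14/3) + 4*log(1589/3)

f matches the chain-rule pattern g'(h)*h' with inner function h(s) = 2*s**4 + s**2 + 5/3; substituting u = h(s) collapses the integral.
F(s) = 4*log(2*s**4 + s**2 + 5/3) is an antiderivative of f.
Check: d/ds[4*log(2*s**4 + s**2 + 5/3)] = (96*s**3 + 24*s)/(6*s**4 + 3*s**2 + 5) = f(s).
F(4) = 4*log(1589/3); F(-1) = 4*log(14/3).
Integral = F(4) - F(-1) = -4*log(14/3) + 4*log(1589/3).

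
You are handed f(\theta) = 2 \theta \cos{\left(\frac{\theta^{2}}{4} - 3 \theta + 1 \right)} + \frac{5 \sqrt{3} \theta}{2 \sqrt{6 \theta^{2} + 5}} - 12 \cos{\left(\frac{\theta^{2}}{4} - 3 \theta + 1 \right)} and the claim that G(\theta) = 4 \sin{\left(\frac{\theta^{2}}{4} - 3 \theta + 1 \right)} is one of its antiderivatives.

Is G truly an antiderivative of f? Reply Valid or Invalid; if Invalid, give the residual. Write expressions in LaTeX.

d/d\theta[G] = 2 \theta \cos{\left(\frac{\theta^{2}}{4} - 3 \theta + 1 \right)} - 12 \cos{\left(\frac{\theta^{2}}{4} - 3 \theta + 1 \right)}
d/d\theta[G] - f(\theta) = - \frac{5 \sqrt{3} \theta}{2 \sqrt{6 \theta^{2} + 5}} != 0.

Invalid: d/d\theta[G] - f = - \frac{5 \sqrt{3} \theta}{2 \sqrt{6 \theta^{2} + 5}}, which is not 0.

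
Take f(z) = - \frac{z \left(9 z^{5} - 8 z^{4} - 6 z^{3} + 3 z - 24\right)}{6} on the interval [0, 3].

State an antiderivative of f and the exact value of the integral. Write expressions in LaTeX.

Antiderivative: F(z) = - \frac{3 z^{7}}{14} + \frac{2 z^{6}}{9} + \frac{z^{5}}{5} - \frac{z^{3}}{6} + 2 z^{2}; value = - \frac{8559}{35}

For F(z) to be correct the identity F'(z) - f(z) = 0 must hold.
F(z) = - \frac{3 z^{7}}{14} + \frac{2 z^{6}}{9} + \frac{z^{5}}{5} - \frac{z^{3}}{6} + 2 z^{2} is an antiderivative of f.
Check: d/dz[- \frac{3 z^{7}}{14} + \frac{2 z^{6}}{9} + \frac{z^{5}}{5} - \frac{z^{3}}{6} + 2 z^{2}] = - \frac{3 z^{6}}{2} + \frac{4 z^{5}}{3} + z^{4} - \frac{z^{2}}{2} + 4 z, which equals f(z).
F(3) = - \frac{8559}{35}; F(0) = 0.
Integral = F(3) - F(0) = - \frac{8559}{35}.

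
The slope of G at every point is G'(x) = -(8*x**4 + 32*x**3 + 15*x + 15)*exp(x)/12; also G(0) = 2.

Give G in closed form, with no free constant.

G(x) = -(2*x**4/3 + 5*x/4)*exp(x) + 2

Recognize the product-rule pattern: G'(x) = u'v + uv' with u = -2*x**4/3 - 5*x/4, v = exp(x), so integration by parts undoes it.
A general antiderivative is -(2*x**4/3 + 5*x/4)*exp(x) + C.
The condition gives C = 2 - (0) = 2.
So G(x) = -(2*x**4/3 + 5*x/4)*exp(x) + 2.
Check: d/dx[-(2*x**4/3 + 5*x/4)*exp(x) + 2] = -2*x**4*exp(x)/3 - 8*x**3*exp(x)/3 - 5*x*exp(x)/4 - 5*exp(x)/4, which equals G'(x).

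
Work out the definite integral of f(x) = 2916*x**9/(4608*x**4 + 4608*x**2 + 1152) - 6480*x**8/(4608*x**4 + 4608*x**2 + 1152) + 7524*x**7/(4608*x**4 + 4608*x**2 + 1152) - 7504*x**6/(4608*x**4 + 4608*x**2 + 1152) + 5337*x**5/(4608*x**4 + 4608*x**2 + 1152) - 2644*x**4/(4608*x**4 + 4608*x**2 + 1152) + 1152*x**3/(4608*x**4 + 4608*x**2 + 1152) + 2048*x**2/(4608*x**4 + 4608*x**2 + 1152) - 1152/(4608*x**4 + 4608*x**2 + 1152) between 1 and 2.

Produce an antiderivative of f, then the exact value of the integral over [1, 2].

Antiderivative: F(x) = x*(-x**2*(8 - 9*x)**3*(2*x**2 + 1) - 6912)/(6912*(2*x**2 + 1)); value = 8767/6912

The integrand splits into summands that can be handled one at a time.
F(x) = x*(-x**2*(8 - 9*x)**3*(2*x**2 + 1) - 6912)/(6912*(2*x**2 + 1)) is an antiderivative of f.
Check: d/dx[x*(-x**2*(8 - 9*x)**3*(2*x**2 + 1) - 6912)/(6912*(2*x**2 + 1))] = (2916*x**9 - 6480*x**8 + 7524*x**7 - 7504*x**6 + 5337*x**5 - 2644*x**4 + 1152*x**3 + 2048*x**2 - 1152)/(4608*x**4 + 4608*x**2 + 1152), which equals f(x).
F(2) = 101/108; F(1) = -2303/6912.
Integral = F(2) - F(1) = 8767/6912.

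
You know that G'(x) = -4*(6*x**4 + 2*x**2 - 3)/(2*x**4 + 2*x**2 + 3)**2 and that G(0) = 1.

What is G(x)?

G'(x) has the shape u'v + uv' for u = 2*x and v = 1/(x**4 + x**2 + 3/2) — it is the derivative of the product u*v.
A general antiderivative is 2*x/(x**4 + x**2 + 3/2) + C.
The condition gives C = 1 - (0) = 1.
So G(x) = 2*x/(x**4 + x**2 + 3/2) + 1.
Check: d/dx[2*x/(x**4 + x**2 + 3/2) + 1] = (-24*x**4 - 8*x**2 + 12)/(4*x**8 + 8*x**6 + 16*x**4 + 12*x**2 + 9), which equals G'(x).

G(x) = 2*x/(x**4 + x**2 + 3/2) + 1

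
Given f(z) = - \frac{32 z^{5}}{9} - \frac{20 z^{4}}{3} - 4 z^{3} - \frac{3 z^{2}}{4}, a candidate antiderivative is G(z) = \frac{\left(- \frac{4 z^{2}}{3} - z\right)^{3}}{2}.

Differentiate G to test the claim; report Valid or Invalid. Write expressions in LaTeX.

Invalid: d/dz[G] - f = - \frac{32 z^{5}}{9} - \frac{20 z^{4}}{3} - 4 z^{3} - \frac{3 z^{2}}{4}, which is not 0.

d/dz[G] = - \frac{64 z^{5}}{9} - \frac{40 z^{4}}{3} - 8 z^{3} - \frac{3 z^{2}}{2}
d/dz[G] - f(z) = - \frac{32 z^{5}}{9} - \frac{20 z^{4}}{3} - 4 z^{3} - \frac{3 z^{2}}{4} != 0.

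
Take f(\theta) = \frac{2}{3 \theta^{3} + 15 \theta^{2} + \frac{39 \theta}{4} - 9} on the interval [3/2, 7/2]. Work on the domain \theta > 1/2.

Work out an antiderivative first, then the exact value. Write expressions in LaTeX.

Antiderivative: F(\theta) = \frac{2 \log{\left(\theta - \frac{1}{2} \right)}}{27} - \frac{2 \log{\left(\theta + \frac{3}{2} \right)}}{15} + \frac{8 \log{\left(\theta + 4 \right)}}{135}; value = - \frac{2 \log{\left(5 \right)}}{15} - \frac{8 \log{\left(\frac{11}{2} \right)}}{135} + \frac{8 \log{\left(\frac{15}{2} \right)}}{135} + \frac{28 \log{\left(3 \right)}}{135}

The denominator factors as 3 \left(\theta + 4\right) \left(2 \theta - 1\right) \left(2 \theta + 3\right); partial fractions split f into directly integrable pieces: - \frac{4}{15 \left(2 \theta + 3\right)} + \frac{4}{27 \left(2 \theta - 1\right)} + \frac{8}{135 \left(\theta + 4\right)}.
F(\theta) = \frac{2 \log{\left(\theta - \frac{1}{2} \right)}}{27} - \frac{2 \log{\left(\theta + \frac{3}{2} \right)}}{15} + \frac{8 \log{\left(\theta + 4 \right)}}{135} is an antiderivative of f.
Check: d/d\theta[\frac{2 \log{\left(\theta - \frac{1}{2} \right)}}{27} - \frac{2 \log{\left(\theta + \frac{3}{2} \right)}}{15} + \frac{8 \log{\left(\theta + 4 \right)}}{135}] = \frac{8}{12 \theta^{3} + 60 \theta^{2} + 39 \theta - 36}, which equals f(\theta).
F(7/2) = - \frac{2 \log{\left(5 \right)}}{15} + \frac{2 \log{\left(3 \right)}}{27} + \frac{8 \log{\left(\frac{15}{2} \right)}}{135}; F(3/2) = - \frac{2 \log{\left(3 \right)}}{15} + \frac{8 \log{\left(\frac{11}{2} \right)}}{135}.
Integral = F(7/2) - F(3/2) = - \frac{2 \log{\left(5 \right)}}{15} - \frac{8 \log{\left(\frac{11}{2} \right)}}{135} + \frac{8 \log{\left(\frac{15}{2} \right)}}{135} + \frac{28 \log{\left(3 \right)}}{135}.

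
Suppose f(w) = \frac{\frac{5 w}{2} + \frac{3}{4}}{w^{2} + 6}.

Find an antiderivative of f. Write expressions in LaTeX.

For F(w) to be correct the identity F'(w) - f(w) = 0 must hold.
Check: d/dw[\frac{5 \log{\left(w^{2} + 6 \right)}}{4} + \frac{\sqrt{6} \operatorname{atan}{\left(\frac{\sqrt{6} w}{6} \right)}}{8}] = \frac{10 w + 3}{4 w^{2} + 24}, which equals f(w).

An antiderivative is F(w) = \frac{5 \log{\left(w^{2} + 6 \right)}}{4} + \frac{\sqrt{6} \operatorname{atan}{\left(\frac{\sqrt{6} w}{6} \right)}}{8}.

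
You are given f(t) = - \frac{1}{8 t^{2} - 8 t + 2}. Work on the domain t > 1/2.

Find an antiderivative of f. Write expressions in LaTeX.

A first test for any F(t): its t-derivative must equal f(t) identically.
Check: d/dt[\frac{1}{8 t - 4}] = - \frac{1}{8 t^{2} - 8 t + 2} = f(t).

An antiderivative is F(t) = \frac{1}{8 t - 4}.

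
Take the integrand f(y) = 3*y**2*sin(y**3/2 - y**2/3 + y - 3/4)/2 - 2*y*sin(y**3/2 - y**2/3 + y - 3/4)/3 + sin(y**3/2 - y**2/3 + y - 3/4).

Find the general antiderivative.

F(y) = -cos(y**3/2 - y**2/3 + y - 3/4) + C

The substitution u = y**3/2 - y**2/3 + y - 3/4 works: f is exactly (dF/du)*(du/dy) for that inner function.
Check: d/dy[-cos(y**3/2 - y**2/3 + y - 3/4)] = 3*y**2*sin(y**3/2 - y**2/3 + y - 3/4)/2 - 2*y*sin(y**3/2 - y**2/3 + y - 3/4)/3 + sin(y**3/2 - y**2/3 + y - 3/4) = f(y).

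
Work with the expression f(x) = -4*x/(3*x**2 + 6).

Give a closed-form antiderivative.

An antiderivative is F(x) = -2*log(x**2 + 2)/3.

The substitution u = x**2 + 2 works: f is exactly (dF/du)*(du/dx) for that inner function.
Check: d/dx[-2*log(x**2 + 2)/3] = -4*x/(3*x**2 + 6) = f(x).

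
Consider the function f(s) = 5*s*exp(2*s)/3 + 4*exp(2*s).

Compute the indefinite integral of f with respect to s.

f has the shape u'v + uv' for u = 5*s/6 + 19/12 and v = exp(2*s) — it is the derivative of the product u*v.
Check: d/ds[5*s*exp(2*s)/6 + 19*exp(2*s)/12] = 5*s*exp(2*s)/3 + 4*exp(2*s) = f(s).

F(s) = 5*s*exp(2*s)/6 + 19*exp(2*s)/12 + C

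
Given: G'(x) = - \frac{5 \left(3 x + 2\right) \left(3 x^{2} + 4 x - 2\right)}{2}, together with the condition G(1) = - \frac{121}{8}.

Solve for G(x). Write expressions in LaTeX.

G(x) = \frac{1}{2} - \frac{5 \left(- \frac{3 x^{2}}{2} - 2 x + 1\right)^{2}}{2}

The substitution u = - \frac{3 x^{2}}{2} - 2 x + 1 works: G'(x) is exactly (dG/du)*(du/dx) for that inner function.
A general antiderivative is - \frac{5 \left(- \frac{3 x^{2}}{2} - 2 x + 1\right)^{2}}{2} + C.
The condition gives C = - \frac{121}{8} - (- \frac{125}{8}) = \frac{1}{2}.
So G(x) = \frac{1}{2} - \frac{5 \left(- \frac{3 x^{2}}{2} - 2 x + 1\right)^{2}}{2}.
Check: d/dx[\frac{1}{2} - \frac{5 \left(- \frac{3 x^{2}}{2} - 2 x + 1\right)^{2}}{2}] = - \frac{45 x^{3}}{2} - 45 x^{2} - 5 x + 10, which equals G'(x).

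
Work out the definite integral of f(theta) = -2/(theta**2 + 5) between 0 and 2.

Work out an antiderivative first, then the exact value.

Antiderivative: F(theta) = -2*sqrt(5)*atan(sqrt(5)*theta/5)/5; value = -2*sqrt(5)*atan(2*sqrt(5)/5)/5

For F(theta) to be correct the identity F'(theta) - f(theta) = 0 must hold.
F(theta) = -2*sqrt(5)*atan(sqrt(5)*theta/5)/5 is an antiderivative of f.
Check: d/dtheta[-2*sqrt(5)*atan(sqrt(5)*theta/5)/5] = -2/(theta**2 + 5) = f(theta).
F(2) = -2*sqrt(5)*atan(2*sqrt(5)/5)/5; F(0) = 0.
Integral = F(2) - F(0) = -2*sqrt(5)*atan(2*sqrt(5)/5)/5.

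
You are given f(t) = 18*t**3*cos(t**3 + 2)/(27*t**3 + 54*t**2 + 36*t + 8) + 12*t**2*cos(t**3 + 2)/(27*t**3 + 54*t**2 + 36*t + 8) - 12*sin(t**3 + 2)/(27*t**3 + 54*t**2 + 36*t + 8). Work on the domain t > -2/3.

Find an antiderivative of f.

An antiderivative is F(t) = 2*sin(t**3 + 2)/(9*t**2 + 12*t + 4).

Recognize the product-rule pattern: f = u'v + uv' with u = 2/(3*t + 2)**2, v = sin(t**3 + 2), so integration by parts undoes it.
Check: d/dt[2*sin(t**3 + 2)/(9*t**2 + 12*t + 4)] = (18*t**3*cos(t**3 + 2) + 12*t**2*cos(t**3 + 2) - 12*sin(t**3 + 2))/(27*t**3 + 54*t**2 + 36*t + 8), which equals f(t).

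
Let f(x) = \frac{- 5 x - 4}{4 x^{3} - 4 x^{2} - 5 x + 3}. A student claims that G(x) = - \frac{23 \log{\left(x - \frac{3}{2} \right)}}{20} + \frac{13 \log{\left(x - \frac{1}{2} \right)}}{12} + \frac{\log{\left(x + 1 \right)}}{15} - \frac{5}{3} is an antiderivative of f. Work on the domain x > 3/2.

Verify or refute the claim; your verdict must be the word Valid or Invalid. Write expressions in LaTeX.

d/dx[G] = \frac{- 5 x - 4}{4 x^{3} - 4 x^{2} - 5 x + 3}
This equals f(x) exactly, so the claim holds.

Valid: G'(x) = f(x).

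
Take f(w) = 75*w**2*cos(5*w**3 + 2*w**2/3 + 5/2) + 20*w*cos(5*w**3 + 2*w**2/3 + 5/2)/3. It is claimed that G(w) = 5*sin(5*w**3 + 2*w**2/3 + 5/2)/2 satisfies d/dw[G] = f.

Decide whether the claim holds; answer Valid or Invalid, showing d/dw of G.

d/dw[G] = 75*w**2*cos(5*w**3 + 2*w**2/3 + 5/2)/2 + 10*w*cos(5*w**3 + 2*w**2/3 + 5/2)/3
d/dw[G] - f(w) = -75*w**2*cos(5*w**3 + 2*w**2/3 + 5/2)/2 - 10*w*cos(5*w**3 + 2*w**2/3 + 5/2)/3 != 0.

Invalid: d/dw[G] - f = -75*w**2*cos(5*w**3 + 2*w**2/3 + 5/2)/2 - 10*w*cos(5*w**3 + 2*w**2/3 + 5/2)/3, which is not 0.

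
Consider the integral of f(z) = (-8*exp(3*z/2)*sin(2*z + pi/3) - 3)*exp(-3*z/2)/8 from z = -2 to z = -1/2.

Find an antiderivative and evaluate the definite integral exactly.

Whatever form F(z) takes, F'(z) = f(z) is non-negotiable.
F(z) = (2*exp(3*z/2)*cos(2*z + pi/3) + 1)*exp(-3*z/2)/4 is an antiderivative of f.
Check: d/dz[(2*exp(3*z/2)*cos(2*z + pi/3) + 1)*exp(-3*z/2)/4] = (-8*exp(3*z/2)*sin(2*z + pi/3) - 3)*exp(-3*z/2)/8 = f(z).
F(-1/2) = sin(pi/6 + 1)/2 + exp(3/4)/4; F(-2) = sin(pi/6 + 4)/2 + exp(3)/4.
Integral = F(-1/2) - F(-2) = -exp(3)/4 - sin(pi/6 + 4)/2 + sin(pi/6 + 1)/2 + exp(3/4)/4.

Antiderivative: F(z) = (2*exp(3*z/2)*cos(2*z + pi/3) + 1)*exp(-3*z/2)/4; value = -exp(3)/4 - sin(pi/6 + 4)/2 + sin(pi/6 + 1)/2 + exp(3/4)/4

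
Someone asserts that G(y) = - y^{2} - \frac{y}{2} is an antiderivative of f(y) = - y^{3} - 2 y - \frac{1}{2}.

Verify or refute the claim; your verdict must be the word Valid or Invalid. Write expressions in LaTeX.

Invalid: d/dy[G] - f = y^{3}, which is not 0.

d/dy[G] = - 2 y - \frac{1}{2}
d/dy[G] - f(y) = y^{3} != 0.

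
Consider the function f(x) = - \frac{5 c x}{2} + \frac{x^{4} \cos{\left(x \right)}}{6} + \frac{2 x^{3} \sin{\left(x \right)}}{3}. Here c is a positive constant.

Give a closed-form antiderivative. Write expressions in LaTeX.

An antiderivative is F(x) = - \frac{5 c x^{2}}{4} + \frac{x^{4} \sin{\left(x \right)}}{6}.

The integrand splits into summands that can be handled one at a time.
Check: d/dx[- \frac{5 c x^{2}}{4} + \frac{x^{4} \sin{\left(x \right)}}{6}] = - \frac{5 c x}{2} + \frac{x^{4} \cos{\left(x \right)}}{6} + \frac{2 x^{3} \sin{\left(x \right)}}{3} = f(x).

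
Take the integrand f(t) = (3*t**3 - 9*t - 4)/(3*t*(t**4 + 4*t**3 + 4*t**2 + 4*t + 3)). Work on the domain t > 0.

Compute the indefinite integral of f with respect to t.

F(t) = -(40*log(t) + 15*log(t + 1) + 29*log(t + 3) - 42*log(t**2 + 1) + 12*atan(t))/90 + C

Factor the denominator (3*t*(t + 1)*(t + 3)*(t**2 + 1)) and decompose: f = 2*(7*t - 1)/(15*(t**2 + 1)) - 29/(90*(t + 3)) - 1/(6*(t + 1)) - 4/(9*t); each piece integrates to a log, atan, or power term.
Check: d/dt[-(40*log(t) + 15*log(t + 1) + 29*log(t + 3) - 42*log(t**2 + 1) + 12*atan(t))/90] = (3*t**3 - 9*t - 4)/(3*t**5 + 12*t**4 + 12*t**3 + 12*t**2 + 9*t), which equals f(t).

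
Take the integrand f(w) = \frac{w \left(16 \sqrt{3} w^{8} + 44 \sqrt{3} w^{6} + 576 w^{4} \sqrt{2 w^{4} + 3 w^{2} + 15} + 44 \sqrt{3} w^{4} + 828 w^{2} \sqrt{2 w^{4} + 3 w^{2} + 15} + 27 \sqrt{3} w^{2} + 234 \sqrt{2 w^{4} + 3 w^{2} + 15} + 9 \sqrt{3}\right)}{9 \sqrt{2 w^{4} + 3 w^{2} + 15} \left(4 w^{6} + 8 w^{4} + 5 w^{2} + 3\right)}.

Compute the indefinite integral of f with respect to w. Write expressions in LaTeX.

For F(w) to be correct the identity F'(w) - f(w) = 0 must hold.
Check: d/dw[\frac{\sqrt{3} \left(\sqrt{2 w^{4} + 3 w^{2} + 15} + 6 \sqrt{3} \log{\left(2 w^{2} + 3 \right)} + 9 \sqrt{3} \log{\left(2 w^{4} + w^{2} + 1 \right)}\right)}{9}] = \frac{16 \sqrt{3} w^{9} + 44 \sqrt{3} w^{7} + 576 w^{5} \sqrt{2 w^{4} + 3 w^{2} + 15} + 44 \sqrt{3} w^{5} + 828 w^{3} \sqrt{2 w^{4} + 3 w^{2} + 15} + 27 \sqrt{3} w^{3} + 234 w \sqrt{2 w^{4} + 3 w^{2} + 15} + 9 \sqrt{3} w}{36 w^{6} \sqrt{2 w^{4} + 3 w^{2} + 15} + 72 w^{4} \sqrt{2 w^{4} + 3 w^{2} + 15} + 45 w^{2} \sqrt{2 w^{4} + 3 w^{2} + 15} + 27 \sqrt{2 w^{4} + 3 w^{2} + 15}}, which equals f(w).

F(w) = \frac{\sqrt{3} \left(\sqrt{2 w^{4} + 3 w^{2} + 15} + 6 \sqrt{3} \log{\left(2 w^{2} + 3 \right)} + 9 \sqrt{3} \log{\left(2 w^{4} + w^{2} + 1 \right)}\right)}{9} + C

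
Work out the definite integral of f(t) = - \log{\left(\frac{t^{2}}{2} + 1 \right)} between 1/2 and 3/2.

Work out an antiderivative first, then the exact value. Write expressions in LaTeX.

Check any antiderivative F(t) by computing F'(t) and comparing it with f(t).
F(t) = - t \log{\left(\frac{t^{2}}{2} + 1 \right)} + 2 t - 2 \sqrt{2} \operatorname{atan}{\left(\frac{\sqrt{2} t}{2} \right)} is an antiderivative of f.
Check: d/dt[- t \log{\left(\frac{t^{2}}{2} + 1 \right)} + 2 t - 2 \sqrt{2} \operatorname{atan}{\left(\frac{\sqrt{2} t}{2} \right)}] = - \log{\left(\frac{t^{2}}{2} + 1 \right)} = f(t).
F(3/2) = - 2 \sqrt{2} \operatorname{atan}{\left(\frac{3 \sqrt{2}}{4} \right)} - \frac{3 \log{\left(\frac{17}{8} \right)}}{2} + 3; F(1/2) = - 2 \sqrt{2} \operatorname{atan}{\left(\frac{\sqrt{2}}{4} \right)} - \frac{\log{\left(\frac{9}{8} \right)}}{2} + 1.
Integral = F(3/2) - F(1/2) = - 2 \sqrt{2} \operatorname{atan}{\left(\frac{3 \sqrt{2}}{4} \right)} - \frac{3 \log{\left(\frac{17}{8} \right)}}{2} + \frac{\log{\left(\frac{9}{8} \right)}}{2} + 2 \sqrt{2} \operatorname{atan}{\left(\frac{\sqrt{2}}{4} \right)} + 2.

Antiderivative: F(t) = - t \log{\left(\frac{t^{2}}{2} + 1 \right)} + 2 t - 2 \sqrt{2} \operatorname{atan}{\left(\frac{\sqrt{2} t}{2} \right)}; value = - 2 \sqrt{2} \operatorname{atan}{\left(\frac{3 \sqrt{2}}{4} \right)} - \frac{3 \log{\left(\frac{17}{8} \right)}}{2} + \frac{\log{\left(\frac{9}{8} \right)}}{2} + 2 \sqrt{2} \operatorname{atan}{\left(\frac{\sqrt{2}}{4} \right)} + 2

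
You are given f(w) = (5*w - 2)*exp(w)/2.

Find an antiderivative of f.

An antiderivative is F(w) = (5*w - 7)*exp(w)/2.

f has the shape u'v + uv' for u = 5*w/2 - 7/2 and v = exp(w) — it is the derivative of the product u*v.
Check: d/dw[(5*w - 7)*exp(w)/2] = 5*w*exp(w)/2 - exp(w), which equals f(w).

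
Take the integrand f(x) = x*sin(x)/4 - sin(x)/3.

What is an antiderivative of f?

Integrate term by term and add the pieces.
Check: d/dx[-(3*x*cos(x) - 3*sin(x) - 4*cos(x))/12] = x*sin(x)/4 - sin(x)/3 = f(x).

An antiderivative is F(x) = -(3*x*cos(x) - 3*sin(x) - 4*cos(x))/12.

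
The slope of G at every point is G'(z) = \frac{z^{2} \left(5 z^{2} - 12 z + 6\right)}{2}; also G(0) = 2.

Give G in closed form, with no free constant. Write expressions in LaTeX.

G(z) = \frac{z^{5}}{2} - \frac{3 z^{4}}{2} + z^{3} + 2

Recover the given G'(z) by differentiating a candidate G(z); any mismatch rules it out.
A general antiderivative is \frac{z^{5}}{2} - \frac{3 z^{4}}{2} + z^{3} + \frac{3}{2} + C.
The condition gives C = 2 - (\frac{3}{2}) = \frac{1}{2}.
So G(z) = \frac{z^{5}}{2} - \frac{3 z^{4}}{2} + z^{3} + 2.
Check: d/dz[\frac{z^{5}}{2} - \frac{3 z^{4}}{2} + z^{3} + 2] = \frac{5 z^{4}}{2} - 6 z^{3} + 3 z^{2}, which equals G'(z).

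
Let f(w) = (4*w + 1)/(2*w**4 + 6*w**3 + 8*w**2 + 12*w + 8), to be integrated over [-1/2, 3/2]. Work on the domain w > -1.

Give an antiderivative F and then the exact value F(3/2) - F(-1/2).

Factor the denominator (2*(w + 1)*(w + 2)*(w**2 + 2)) and decompose: f = -(w - 8)/(12*(w**2 + 2)) + 7/(12*(w + 2)) - 1/(2*(w + 1)); each piece integrates to a log, atan, or power term.
F(w) = (-12*log(w + 1) + 14*log(w + 2) - log(w**2 + 2) + 8*sqrt(2)*atan(sqrt(2)*w/2))/24 is an antiderivative of f.
Check: d/dw[(-12*log(w + 1) + 14*log(w + 2) - log(w**2 + 2) + 8*sqrt(2)*atan(sqrt(2)*w/2))/24] = (4*w + 1)/(2*w**4 + 6*w**3 + 8*w**2 + 12*w + 8) = f(w).
F(3/2) = -log(5/2)/2 - log(17/4)/24 + sqrt(2)*atan(3*sqrt(2)/4)/3 + 7*log(7/2)/12; F(-1/2) = -sqrt(2)*atan(sqrt(2)/4)/3 - log(9/4)/24 + 7*log(3/2)/12 + log(2)/2.
Integral = F(3/2) - F(-1/2) = -log(5/2)/2 - log(2)/2 - 7*log(3/2)/12 - log(17/4)/24 + log(9/4)/24 + sqrt(2)*atan(sqrt(2)/4)/3 + sqrt(2)*atan(3*sqrt(2)/4)/3 + 7*log(7/2)/12.

Antiderivative: F(w) = (-12*log(w + 1) + 14*log(w + 2) - log(w**2 + 2) + 8*sqrt(2)*atan(sqrt(2)*w/2))/24; value = -log(5/2)/2 - log(2)/2 - 7*log(3/2)/12 - log(17/4)/24 + log(9/4)/24 + sqrt(2)*atan(sqrt(2)/4)/3 + sqrt(2)*atan(3*sqrt(2)/4)/3 + 7*log(7/2)/12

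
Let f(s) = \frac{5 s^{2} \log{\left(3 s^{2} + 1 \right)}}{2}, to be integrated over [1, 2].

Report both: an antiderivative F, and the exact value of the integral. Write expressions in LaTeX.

Antiderivative: F(s) = \frac{5 \left(9 s^{3} \log{\left(3 s^{2} + 1 \right)} - 6 s^{3} + 6 s - 2 \sqrt{3} \operatorname{atan}{\left(\sqrt{3} s \right)}\right)}{54}; value = - \frac{10}{3} - \frac{5 \log{\left(4 \right)}}{6} - \frac{5 \sqrt{3} \operatorname{atan}{\left(2 \sqrt{3} \right)}}{27} + \frac{5 \sqrt{3} \pi}{81} + \frac{20 \log{\left(13 \right)}}{3}

Any candidate F(s) must reproduce f(s) exactly when differentiated.
F(s) = \frac{5 \left(9 s^{3} \log{\left(3 s^{2} + 1 \right)} - 6 s^{3} + 6 s - 2 \sqrt{3} \operatorname{atan}{\left(\sqrt{3} s \right)}\right)}{54} is an antiderivative of f.
Check: d/ds[\frac{5 \left(9 s^{3} \log{\left(3 s^{2} + 1 \right)} - 6 s^{3} + 6 s - 2 \sqrt{3} \operatorname{atan}{\left(\sqrt{3} s \right)}\right)}{54}] = \frac{5 s^{2} \log{\left(3 s^{2} + 1 \right)}}{2} = f(s).
F(2) = - \frac{10}{3} - \frac{5 \sqrt{3} \operatorname{atan}{\left(2 \sqrt{3} \right)}}{27} + \frac{20 \log{\left(13 \right)}}{3}; F(1) = - \frac{5 \sqrt{3} \pi}{81} + \frac{5 \log{\left(4 \right)}}{6}.
Integral = F(2) - F(1) = - \frac{10}{3} - \frac{5 \log{\left(4 \right)}}{6} - \frac{5 \sqrt{3} \operatorname{atan}{\left(2 \sqrt{3} \right)}}{27} + \frac{5 \sqrt{3} \pi}{81} + \frac{20 \log{\left(13 \right)}}{3}.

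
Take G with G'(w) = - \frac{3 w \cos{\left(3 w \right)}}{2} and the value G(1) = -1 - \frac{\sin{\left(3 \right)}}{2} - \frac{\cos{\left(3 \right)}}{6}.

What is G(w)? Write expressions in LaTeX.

G(w) = - \frac{w \sin{\left(3 w \right)}}{2} - \frac{\cos{\left(3 w \right)}}{6} - 1

The proposed G(w) is checked by its d/dw: the result must match the given G'(w).
A general antiderivative is - \frac{w \sin{\left(3 w \right)}}{2} - \frac{\cos{\left(3 w \right)}}{6} + C.
The condition gives C = -1 - \frac{\sin{\left(3 \right)}}{2} - \frac{\cos{\left(3 \right)}}{6} - (- \frac{\sin{\left(3 \right)}}{2} - \frac{\cos{\left(3 \right)}}{6}) = -1.
So G(w) = - \frac{w \sin{\left(3 w \right)}}{2} - \frac{\cos{\left(3 w \right)}}{6} - 1.
Check: d/dw[- \frac{w \sin{\left(3 w \right)}}{2} - \frac{\cos{\left(3 w \right)}}{6} - 1] = - \frac{3 w \cos{\left(3 w \right)}}{2} = G'(w).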